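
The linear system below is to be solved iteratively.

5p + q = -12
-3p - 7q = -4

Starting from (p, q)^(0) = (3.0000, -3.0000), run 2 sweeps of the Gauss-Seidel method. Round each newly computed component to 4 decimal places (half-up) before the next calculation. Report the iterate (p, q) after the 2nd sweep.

(-2.6686, 1.7151)

Iteration 1:
  p = (-12 - (1)·-3.0000) / (5) = -1.8000
  q = (-4 - (-3)·-1.8000) / (-7) = 1.3429
Iteration 2:
  p = (-12 - (1)·1.3429) / (5) = -2.6686
  q = (-4 - (-3)·-2.6686) / (-7) = 1.7151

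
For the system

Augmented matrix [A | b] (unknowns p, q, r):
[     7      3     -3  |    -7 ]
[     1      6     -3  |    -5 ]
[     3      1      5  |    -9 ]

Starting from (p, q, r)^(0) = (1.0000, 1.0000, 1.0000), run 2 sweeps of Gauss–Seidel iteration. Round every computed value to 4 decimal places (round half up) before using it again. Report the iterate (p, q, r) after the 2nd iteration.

(-1.4286, -1.1786, -0.7071)

Iteration 1:
  p = (-7 - (3)·1.0000 - (-3)·1.0000) / (7) = -1.0000
  q = (-5 - (1)·-1.0000 - (-3)·1.0000) / (6) = -0.1667
  r = (-9 - (3)·-1.0000 - (1)·-0.1667) / (5) = -1.1667
Iteration 2:
  p = (-7 - (3)·-0.1667 - (-3)·-1.1667) / (7) = -1.4286
  q = (-5 - (1)·-1.4286 - (-3)·-1.1667) / (6) = -1.1786
  r = (-9 - (3)·-1.4286 - (1)·-1.1786) / (5) = -0.7071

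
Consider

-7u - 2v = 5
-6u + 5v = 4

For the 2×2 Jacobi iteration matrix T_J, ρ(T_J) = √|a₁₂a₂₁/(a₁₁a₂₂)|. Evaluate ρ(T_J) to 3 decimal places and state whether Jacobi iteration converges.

0.586

a₁₂a₂₁/(a₁₁a₂₂) = (-2)·(-6) / ((-7)·(5)) = -0.342857
ρ = √|-0.342857| = √0.342857 = 0.586
ρ < 1, so Jacobi converges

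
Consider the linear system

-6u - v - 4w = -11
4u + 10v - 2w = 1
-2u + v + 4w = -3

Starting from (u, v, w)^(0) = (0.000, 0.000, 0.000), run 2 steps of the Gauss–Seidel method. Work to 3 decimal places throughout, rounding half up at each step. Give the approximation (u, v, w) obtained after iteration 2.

Iteration 1:
  u = (-11 - (-1)·0.000 - (-4)·0.000) / (-6) = 1.833
  v = (1 - (4)·1.833 - (-2)·0.000) / (10) = -0.633
  w = (-3 - (-2)·1.833 - (1)·-0.633) / (4) = 0.325
Iteration 2:
  u = (-11 - (-1)·-0.633 - (-4)·0.325) / (-6) = 1.722
  v = (1 - (4)·1.722 - (-2)·0.325) / (10) = -0.524
  w = (-3 - (-2)·1.722 - (1)·-0.524) / (4) = 0.242

(1.722, -0.524, 0.242)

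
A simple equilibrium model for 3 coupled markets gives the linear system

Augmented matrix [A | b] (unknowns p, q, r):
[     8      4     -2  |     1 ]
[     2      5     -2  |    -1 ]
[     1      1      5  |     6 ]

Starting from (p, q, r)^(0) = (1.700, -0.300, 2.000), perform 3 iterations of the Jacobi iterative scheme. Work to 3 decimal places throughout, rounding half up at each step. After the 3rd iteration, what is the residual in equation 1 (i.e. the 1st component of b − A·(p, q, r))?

-0.654

Iteration 1:
  p = (1 - (4)·-0.300 - (-2)·2.000) / (8) = 0.775
  q = (-1 - (2)·1.700 - (-2)·2.000) / (5) = -0.080
  r = (6 - (1)·1.700 - (1)·-0.300) / (5) = 0.920
Iteration 2:
  p = (1 - (4)·-0.080 - (-2)·0.920) / (8) = 0.395
  q = (-1 - (2)·0.775 - (-2)·0.920) / (5) = -0.142
  r = (6 - (1)·0.775 - (1)·-0.080) / (5) = 1.061
Iteration 3:
  p = (1 - (4)·-0.142 - (-2)·1.061) / (8) = 0.461
  q = (-1 - (2)·0.395 - (-2)·1.061) / (5) = 0.066
  r = (6 - (1)·0.395 - (1)·-0.142) / (5) = 1.149
Residual b − A·x = (-0.654, 0.046, -0.272)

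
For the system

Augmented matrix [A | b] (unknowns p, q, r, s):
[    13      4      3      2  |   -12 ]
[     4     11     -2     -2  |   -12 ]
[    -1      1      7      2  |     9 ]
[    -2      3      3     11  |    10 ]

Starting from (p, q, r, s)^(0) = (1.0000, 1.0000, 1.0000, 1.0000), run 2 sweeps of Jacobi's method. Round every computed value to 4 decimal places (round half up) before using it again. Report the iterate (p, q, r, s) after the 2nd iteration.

Iteration 1:
  p = (-12 - (4)·1.0000 - (3)·1.0000 - (2)·1.0000) / (13) = -1.6154
  q = (-12 - (4)·1.0000 - (-2)·1.0000 - (-2)·1.0000) / (11) = -1.0909
  r = (9 - (-1)·1.0000 - (1)·1.0000 - (2)·1.0000) / (7) = 1.0000
  s = (10 - (-2)·1.0000 - (3)·1.0000 - (3)·1.0000) / (11) = 0.5455
Iteration 2:
  p = (-12 - (4)·-1.0909 - (3)·1.0000 - (2)·0.5455) / (13) = -0.9021
  q = (-12 - (4)·-1.6154 - (-2)·1.0000 - (-2)·0.5455) / (11) = -0.2225
  r = (9 - (-1)·-1.6154 - (1)·-1.0909 - (2)·0.5455) / (7) = 1.0549
  s = (10 - (-2)·-1.6154 - (3)·-1.0909 - (3)·1.0000) / (11) = 0.6402

(-0.9021, -0.2225, 1.0549, 0.6402)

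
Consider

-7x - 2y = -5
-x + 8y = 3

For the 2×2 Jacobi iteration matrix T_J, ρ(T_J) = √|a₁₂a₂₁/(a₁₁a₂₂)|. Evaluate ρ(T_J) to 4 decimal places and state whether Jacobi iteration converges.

0.1890

a₁₂a₂₁/(a₁₁a₂₂) = (-2)·(-1) / ((-7)·(8)) = -0.035714
ρ = √|-0.035714| = √0.035714 = 0.1890
ρ < 1, so Jacobi converges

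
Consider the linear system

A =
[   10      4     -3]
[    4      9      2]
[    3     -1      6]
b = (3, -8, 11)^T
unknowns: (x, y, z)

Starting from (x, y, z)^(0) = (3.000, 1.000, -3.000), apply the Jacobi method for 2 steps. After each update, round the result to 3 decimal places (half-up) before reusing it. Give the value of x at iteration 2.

1.072

Iteration 1:
  x = (3 - (4)·1.000 - (-3)·-3.000) / (10) = -1.000
  y = (-8 - (4)·3.000 - (2)·-3.000) / (9) = -1.556
  z = (11 - (3)·3.000 - (-1)·1.000) / (6) = 0.500
Iteration 2:
  x = (3 - (4)·-1.556 - (-3)·0.500) / (10) = 1.072
  y = (-8 - (4)·-1.000 - (2)·0.500) / (9) = -0.556
  z = (11 - (3)·-1.000 - (-1)·-1.556) / (6) = 2.074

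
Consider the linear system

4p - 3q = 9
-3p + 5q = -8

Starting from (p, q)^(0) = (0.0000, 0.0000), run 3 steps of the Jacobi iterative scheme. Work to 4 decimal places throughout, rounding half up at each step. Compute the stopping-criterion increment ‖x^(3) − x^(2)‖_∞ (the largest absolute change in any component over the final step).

Iteration 1:
  p = (9 - (-3)·0.0000) / (4) = 2.2500
  q = (-8 - (-3)·0.0000) / (5) = -1.6000
Iteration 2:
  p = (9 - (-3)·-1.6000) / (4) = 1.0500
  q = (-8 - (-3)·2.2500) / (5) = -0.2500
Iteration 3:
  p = (9 - (-3)·-0.2500) / (4) = 2.0625
  q = (-8 - (-3)·1.0500) / (5) = -0.9700
Change: (1.0125, -0.7200) → max |·| = 1.0125

1.0125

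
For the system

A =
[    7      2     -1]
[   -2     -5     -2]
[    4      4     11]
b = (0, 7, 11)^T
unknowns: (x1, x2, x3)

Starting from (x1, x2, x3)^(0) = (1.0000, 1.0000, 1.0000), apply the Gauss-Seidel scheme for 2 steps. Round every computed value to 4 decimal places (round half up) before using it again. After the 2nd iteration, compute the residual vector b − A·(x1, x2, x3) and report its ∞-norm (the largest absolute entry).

Iteration 1:
  x1 = (0 - (2)·1.0000 - (-1)·1.0000) / (7) = -0.1429
  x2 = (7 - (-2)·-0.1429 - (-2)·1.0000) / (-5) = -1.7428
  x3 = (11 - (4)·-0.1429 - (4)·-1.7428) / (11) = 1.6857
Iteration 2:
  x1 = (0 - (2)·-1.7428 - (-1)·1.6857) / (7) = 0.7388
  x2 = (7 - (-2)·0.7388 - (-2)·1.6857) / (-5) = -2.3698
  x3 = (11 - (4)·0.7388 - (4)·-2.3698) / (11) = 1.5931
Residual b − A·x = (1.1611, -0.1852, -0.0001); ∞-norm = 1.1611

1.1611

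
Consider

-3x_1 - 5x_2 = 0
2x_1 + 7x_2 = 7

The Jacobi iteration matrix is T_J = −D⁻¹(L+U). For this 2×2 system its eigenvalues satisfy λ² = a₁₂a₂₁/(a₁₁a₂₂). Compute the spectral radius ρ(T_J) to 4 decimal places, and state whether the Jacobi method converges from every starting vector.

a₁₂a₂₁/(a₁₁a₂₂) = (-5)·(2) / ((-3)·(7)) = 0.476190
ρ = √|0.476190| = √0.476190 = 0.6901
ρ < 1, so Jacobi converges

0.6901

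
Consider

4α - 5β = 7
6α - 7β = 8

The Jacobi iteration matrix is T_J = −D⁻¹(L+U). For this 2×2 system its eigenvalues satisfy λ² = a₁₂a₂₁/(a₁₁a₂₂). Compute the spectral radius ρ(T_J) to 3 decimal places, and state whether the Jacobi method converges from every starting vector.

a₁₂a₂₁/(a₁₁a₂₂) = (-5)·(6) / ((4)·(-7)) = 1.071429
ρ = √|1.071429| = √1.071429 = 1.035
ρ > 1, so Jacobi diverges

1.035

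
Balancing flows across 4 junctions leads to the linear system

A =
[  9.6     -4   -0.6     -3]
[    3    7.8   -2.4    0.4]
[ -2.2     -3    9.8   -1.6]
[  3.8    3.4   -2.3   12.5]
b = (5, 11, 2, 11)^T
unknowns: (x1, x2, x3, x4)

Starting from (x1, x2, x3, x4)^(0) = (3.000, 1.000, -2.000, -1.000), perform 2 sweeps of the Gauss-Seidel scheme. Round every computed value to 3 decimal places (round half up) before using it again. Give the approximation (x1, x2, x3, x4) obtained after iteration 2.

(1.008, 1.100, 0.868, 0.434)

Iteration 1:
  x1 = (5 - (-4)·1.000 - (-0.6)·-2.000 - (-3)·-1.000) / (9.6) = 0.500
  x2 = (11 - (3)·0.500 - (-2.4)·-2.000 - (0.4)·-1.000) / (7.8) = 0.654
  x3 = (2 - (-2.2)·0.500 - (-3)·0.654 - (-1.6)·-1.000) / (9.8) = 0.353
  x4 = (11 - (3.8)·0.500 - (3.4)·0.654 - (-2.3)·0.353) / (12.5) = 0.615
Iteration 2:
  x1 = (5 - (-4)·0.654 - (-0.6)·0.353 - (-3)·0.615) / (9.6) = 1.008
  x2 = (11 - (3)·1.008 - (-2.4)·0.353 - (0.4)·0.615) / (7.8) = 1.100
  x3 = (2 - (-2.2)·1.008 - (-3)·1.100 - (-1.6)·0.615) / (9.8) = 0.868
  x4 = (11 - (3.8)·1.008 - (3.4)·1.100 - (-2.3)·0.868) / (12.5) = 0.434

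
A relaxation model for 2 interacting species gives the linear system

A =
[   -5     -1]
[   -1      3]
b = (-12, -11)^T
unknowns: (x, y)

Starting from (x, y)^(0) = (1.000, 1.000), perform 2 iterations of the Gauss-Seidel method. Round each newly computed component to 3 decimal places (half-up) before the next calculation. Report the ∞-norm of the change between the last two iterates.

Iteration 1:
  x = (-12 - (-1)·1.000) / (-5) = 2.200
  y = (-11 - (-1)·2.200) / (3) = -2.933
Iteration 2:
  x = (-12 - (-1)·-2.933) / (-5) = 2.987
  y = (-11 - (-1)·2.987) / (3) = -2.671
Change: (0.787, 0.262) → max |·| = 0.787

0.787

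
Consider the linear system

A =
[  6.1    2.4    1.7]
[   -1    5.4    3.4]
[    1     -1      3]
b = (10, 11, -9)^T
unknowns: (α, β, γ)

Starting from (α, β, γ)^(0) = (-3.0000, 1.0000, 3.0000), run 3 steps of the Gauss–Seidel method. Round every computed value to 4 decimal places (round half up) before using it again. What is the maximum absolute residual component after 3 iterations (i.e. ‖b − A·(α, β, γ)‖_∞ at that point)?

Iteration 1:
  α = (10 - (2.4)·1.0000 - (1.7)·3.0000) / (6.1) = 0.4098
  β = (11 - (-1)·0.4098 - (3.4)·3.0000) / (5.4) = 0.2240
  γ = (-9 - (1)·0.4098 - (-1)·0.2240) / (3) = -3.0619
Iteration 2:
  α = (10 - (2.4)·0.2240 - (1.7)·-3.0619) / (6.1) = 2.4045
  β = (11 - (-1)·2.4045 - (3.4)·-3.0619) / (5.4) = 4.4102
  γ = (-9 - (1)·2.4045 - (-1)·4.4102) / (3) = -2.3314
Iteration 3:
  α = (10 - (2.4)·4.4102 - (1.7)·-2.3314) / (6.1) = 0.5539
  β = (11 - (-1)·0.5539 - (3.4)·-2.3314) / (5.4) = 3.6075
  γ = (-9 - (1)·0.5539 - (-1)·3.6075) / (3) = -1.9821
Residual b − A·x = (1.3328, -1.1875, -0.0001); ∞-norm = 1.3328

1.3328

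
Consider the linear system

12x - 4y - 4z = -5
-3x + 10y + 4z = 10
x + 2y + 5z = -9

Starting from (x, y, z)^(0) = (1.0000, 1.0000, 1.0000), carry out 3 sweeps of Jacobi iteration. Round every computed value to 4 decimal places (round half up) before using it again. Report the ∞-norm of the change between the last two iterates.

Iteration 1:
  x = (-5 - (-4)·1.0000 - (-4)·1.0000) / (12) = 0.2500
  y = (10 - (-3)·1.0000 - (4)·1.0000) / (10) = 0.9000
  z = (-9 - (1)·1.0000 - (2)·1.0000) / (5) = -2.4000
Iteration 2:
  x = (-5 - (-4)·0.9000 - (-4)·-2.4000) / (12) = -0.9167
  y = (10 - (-3)·0.2500 - (4)·-2.4000) / (10) = 2.0350
  z = (-9 - (1)·0.2500 - (2)·0.9000) / (5) = -2.2100
Iteration 3:
  x = (-5 - (-4)·2.0350 - (-4)·-2.2100) / (12) = -0.4750
  y = (10 - (-3)·-0.9167 - (4)·-2.2100) / (10) = 1.6090
  z = (-9 - (1)·-0.9167 - (2)·2.0350) / (5) = -2.4307
Change: (0.4417, -0.4260, -0.2207) → max |·| = 0.4417

0.4417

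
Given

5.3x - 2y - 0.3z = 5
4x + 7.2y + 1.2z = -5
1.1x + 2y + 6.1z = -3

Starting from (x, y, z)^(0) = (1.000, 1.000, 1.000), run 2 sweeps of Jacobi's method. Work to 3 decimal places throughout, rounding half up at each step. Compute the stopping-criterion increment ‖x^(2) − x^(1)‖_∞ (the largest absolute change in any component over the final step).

Iteration 1:
  x = (5 - (-2)·1.000 - (-0.3)·1.000) / (5.3) = 1.377
  y = (-5 - (4)·1.000 - (1.2)·1.000) / (7.2) = -1.417
  z = (-3 - (1.1)·1.000 - (2)·1.000) / (6.1) = -1.000
Iteration 2:
  x = (5 - (-2)·-1.417 - (-0.3)·-1.000) / (5.3) = 0.352
  y = (-5 - (4)·1.377 - (1.2)·-1.000) / (7.2) = -1.293
  z = (-3 - (1.1)·1.377 - (2)·-1.417) / (6.1) = -0.276
Change: (-1.025, 0.124, 0.724) → max |·| = 1.025

1.025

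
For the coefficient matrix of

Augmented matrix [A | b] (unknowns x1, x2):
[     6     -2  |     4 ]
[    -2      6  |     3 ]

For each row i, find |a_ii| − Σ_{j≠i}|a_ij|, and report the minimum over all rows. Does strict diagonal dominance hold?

row 1: |6| − (2) = 4
row 2: |6| − (2) = 4
minimum over rows = 4 → strictly diagonally dominant (convergence guaranteed)

4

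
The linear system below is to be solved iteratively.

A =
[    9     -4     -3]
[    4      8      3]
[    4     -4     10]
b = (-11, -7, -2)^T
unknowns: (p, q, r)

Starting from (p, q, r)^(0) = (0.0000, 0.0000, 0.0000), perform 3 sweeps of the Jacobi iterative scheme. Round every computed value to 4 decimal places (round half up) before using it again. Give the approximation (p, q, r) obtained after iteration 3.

Iteration 1:
  p = (-11 - (-4)·0.0000 - (-3)·0.0000) / (9) = -1.2222
  q = (-7 - (4)·0.0000 - (3)·0.0000) / (8) = -0.8750
  r = (-2 - (4)·0.0000 - (-4)·0.0000) / (10) = -0.2000
Iteration 2:
  p = (-11 - (-4)·-0.8750 - (-3)·-0.2000) / (9) = -1.6778
  q = (-7 - (4)·-1.2222 - (3)·-0.2000) / (8) = -0.1889
  r = (-2 - (4)·-1.2222 - (-4)·-0.8750) / (10) = -0.0611
Iteration 3:
  p = (-11 - (-4)·-0.1889 - (-3)·-0.0611) / (9) = -1.3265
  q = (-7 - (4)·-1.6778 - (3)·-0.0611) / (8) = -0.0132
  r = (-2 - (4)·-1.6778 - (-4)·-0.1889) / (10) = 0.3956

(-1.3265, -0.0132, 0.3956)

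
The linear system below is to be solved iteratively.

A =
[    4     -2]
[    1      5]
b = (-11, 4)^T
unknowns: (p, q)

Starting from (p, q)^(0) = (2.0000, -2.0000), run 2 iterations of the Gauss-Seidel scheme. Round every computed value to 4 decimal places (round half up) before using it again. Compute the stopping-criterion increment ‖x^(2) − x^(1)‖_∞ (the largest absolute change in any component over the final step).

Iteration 1:
  p = (-11 - (-2)·-2.0000) / (4) = -3.7500
  q = (4 - (1)·-3.7500) / (5) = 1.5500
Iteration 2:
  p = (-11 - (-2)·1.5500) / (4) = -1.9750
  q = (4 - (1)·-1.9750) / (5) = 1.1950
Change: (1.7750, -0.3550) → max |·| = 1.7750

1.7750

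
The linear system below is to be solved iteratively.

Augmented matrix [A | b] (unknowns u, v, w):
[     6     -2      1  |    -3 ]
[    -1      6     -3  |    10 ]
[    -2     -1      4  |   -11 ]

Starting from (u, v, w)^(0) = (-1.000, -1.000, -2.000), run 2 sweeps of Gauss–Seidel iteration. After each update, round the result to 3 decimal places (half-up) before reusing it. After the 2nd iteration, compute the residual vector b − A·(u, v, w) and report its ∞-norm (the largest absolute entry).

Iteration 1:
  u = (-3 - (-2)·-1.000 - (1)·-2.000) / (6) = -0.500
  v = (10 - (-1)·-0.500 - (-3)·-2.000) / (6) = 0.583
  w = (-11 - (-2)·-0.500 - (-1)·0.583) / (4) = -2.854
Iteration 2:
  u = (-3 - (-2)·0.583 - (1)·-2.854) / (6) = 0.170
  v = (10 - (-1)·0.170 - (-3)·-2.854) / (6) = 0.268
  w = (-11 - (-2)·0.170 - (-1)·0.268) / (4) = -2.598
Residual b − A·x = (-0.886, 0.768, 0.000); ∞-norm = 0.886

0.886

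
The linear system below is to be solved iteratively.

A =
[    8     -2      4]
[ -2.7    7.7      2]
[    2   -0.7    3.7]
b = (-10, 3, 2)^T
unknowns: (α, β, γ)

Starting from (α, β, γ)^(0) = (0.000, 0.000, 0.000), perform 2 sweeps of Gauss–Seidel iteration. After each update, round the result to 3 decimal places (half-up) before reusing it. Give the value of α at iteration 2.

Iteration 1:
  α = (-10 - (-2)·0.000 - (4)·0.000) / (8) = -1.250
  β = (3 - (-2.7)·-1.250 - (2)·0.000) / (7.7) = -0.049
  γ = (2 - (2)·-1.250 - (-0.7)·-0.049) / (3.7) = 1.207
Iteration 2:
  α = (-10 - (-2)·-0.049 - (4)·1.207) / (8) = -1.866
  β = (3 - (-2.7)·-1.866 - (2)·1.207) / (7.7) = -0.578
  γ = (2 - (2)·-1.866 - (-0.7)·-0.578) / (3.7) = 1.440

-1.866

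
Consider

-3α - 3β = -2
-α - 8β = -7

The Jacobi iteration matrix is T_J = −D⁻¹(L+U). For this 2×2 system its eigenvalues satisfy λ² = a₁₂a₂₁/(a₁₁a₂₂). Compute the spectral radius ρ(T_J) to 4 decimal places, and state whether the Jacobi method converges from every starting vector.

0.3536

a₁₂a₂₁/(a₁₁a₂₂) = (-3)·(-1) / ((-3)·(-8)) = 0.125000
ρ = √|0.125000| = √0.125000 = 0.3536
ρ < 1, so Jacobi converges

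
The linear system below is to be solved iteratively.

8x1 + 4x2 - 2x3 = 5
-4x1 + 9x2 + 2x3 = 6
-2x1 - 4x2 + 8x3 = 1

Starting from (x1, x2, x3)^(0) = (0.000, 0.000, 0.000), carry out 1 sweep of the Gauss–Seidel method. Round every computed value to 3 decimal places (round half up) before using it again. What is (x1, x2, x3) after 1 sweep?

Iteration 1:
  x1 = (5 - (4)·0.000 - (-2)·0.000) / (8) = 0.625
  x2 = (6 - (-4)·0.625 - (2)·0.000) / (9) = 0.944
  x3 = (1 - (-2)·0.625 - (-4)·0.944) / (8) = 0.753

(0.625, 0.944, 0.753)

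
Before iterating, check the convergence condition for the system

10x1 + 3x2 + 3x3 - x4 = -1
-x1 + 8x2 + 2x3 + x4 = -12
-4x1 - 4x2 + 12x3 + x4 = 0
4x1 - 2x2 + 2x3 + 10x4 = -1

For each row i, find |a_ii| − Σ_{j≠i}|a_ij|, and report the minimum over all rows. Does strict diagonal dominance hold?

row 1: |10| − (3+3+1) = 3
row 2: |8| − (1+2+1) = 4
row 3: |12| − (4+4+1) = 3
row 4: |10| − (4+2+2) = 2
minimum over rows = 2 → strictly diagonally dominant (convergence guaranteed)

2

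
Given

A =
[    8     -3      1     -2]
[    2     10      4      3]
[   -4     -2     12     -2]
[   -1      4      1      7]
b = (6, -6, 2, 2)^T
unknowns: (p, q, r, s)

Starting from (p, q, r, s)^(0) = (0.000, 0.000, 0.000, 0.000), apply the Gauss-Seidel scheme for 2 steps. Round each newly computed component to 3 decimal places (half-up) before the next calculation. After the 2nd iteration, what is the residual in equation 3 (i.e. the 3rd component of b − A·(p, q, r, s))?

0.332

Iteration 1:
  p = (6 - (-3)·0.000 - (1)·0.000 - (-2)·0.000) / (8) = 0.750
  q = (-6 - (2)·0.750 - (4)·0.000 - (3)·0.000) / (10) = -0.750
  r = (2 - (-4)·0.750 - (-2)·-0.750 - (-2)·0.000) / (12) = 0.292
  s = (2 - (-1)·0.750 - (4)·-0.750 - (1)·0.292) / (7) = 0.780
Iteration 2:
  p = (6 - (-3)·-0.750 - (1)·0.292 - (-2)·0.780) / (8) = 0.627
  q = (-6 - (2)·0.627 - (4)·0.292 - (3)·0.780) / (10) = -1.076
  r = (2 - (-4)·0.627 - (-2)·-1.076 - (-2)·0.780) / (12) = 0.326
  s = (2 - (-1)·0.627 - (4)·-1.076 - (1)·0.326) / (7) = 0.944
Residual b − A·x = (-0.682, -0.630, 0.332, -0.003)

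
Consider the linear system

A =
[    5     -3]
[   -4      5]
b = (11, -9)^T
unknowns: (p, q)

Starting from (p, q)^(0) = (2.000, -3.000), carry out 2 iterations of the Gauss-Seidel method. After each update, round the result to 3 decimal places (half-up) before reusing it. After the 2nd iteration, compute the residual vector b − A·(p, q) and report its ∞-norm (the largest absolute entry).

2.190

Iteration 1:
  p = (11 - (-3)·-3.000) / (5) = 0.400
  q = (-9 - (-4)·0.400) / (5) = -1.480
Iteration 2:
  p = (11 - (-3)·-1.480) / (5) = 1.312
  q = (-9 - (-4)·1.312) / (5) = -0.750
Residual b − A·x = (2.190, -0.002); ∞-norm = 2.190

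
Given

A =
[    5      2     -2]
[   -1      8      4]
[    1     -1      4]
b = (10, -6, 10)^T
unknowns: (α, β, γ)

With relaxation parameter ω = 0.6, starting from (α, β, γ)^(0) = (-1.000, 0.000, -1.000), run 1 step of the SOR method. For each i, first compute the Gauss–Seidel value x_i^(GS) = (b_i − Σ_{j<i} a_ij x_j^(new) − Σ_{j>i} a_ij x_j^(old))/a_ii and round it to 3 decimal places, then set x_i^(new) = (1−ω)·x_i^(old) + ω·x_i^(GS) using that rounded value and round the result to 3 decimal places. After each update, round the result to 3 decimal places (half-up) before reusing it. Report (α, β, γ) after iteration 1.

Iteration 1:
  α: GS value = (10 - (2)·0.000 - (-2)·-1.000) / (5) = 1.600;  α ← (1−ω)·-1.000 + ω·1.600 = 0.560
  β: GS value = (-6 - (-1)·0.560 - (4)·-1.000) / (8) = -0.180;  β ← (1−ω)·0.000 + ω·-0.180 = -0.108
  γ: GS value = (10 - (1)·0.560 - (-1)·-0.108) / (4) = 2.333;  γ ← (1−ω)·-1.000 + ω·2.333 = 1.000

(0.560, -0.108, 1.000)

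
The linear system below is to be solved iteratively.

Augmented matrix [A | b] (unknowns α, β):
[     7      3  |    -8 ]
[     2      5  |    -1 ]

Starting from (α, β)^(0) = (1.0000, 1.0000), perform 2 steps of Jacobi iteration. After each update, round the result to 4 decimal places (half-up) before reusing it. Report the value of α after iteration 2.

-0.8857

Iteration 1:
  α = (-8 - (3)·1.0000) / (7) = -1.5714
  β = (-1 - (2)·1.0000) / (5) = -0.6000
Iteration 2:
  α = (-8 - (3)·-0.6000) / (7) = -0.8857
  β = (-1 - (2)·-1.5714) / (5) = 0.4286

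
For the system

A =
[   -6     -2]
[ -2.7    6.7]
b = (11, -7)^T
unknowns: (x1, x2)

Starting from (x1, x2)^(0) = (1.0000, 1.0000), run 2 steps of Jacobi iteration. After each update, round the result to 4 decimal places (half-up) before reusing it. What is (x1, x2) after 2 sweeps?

(-1.6194, -1.9179)

Iteration 1:
  x1 = (11 - (-2)·1.0000) / (-6) = -2.1667
  x2 = (-7 - (-2.7)·1.0000) / (6.7) = -0.6418
Iteration 2:
  x1 = (11 - (-2)·-0.6418) / (-6) = -1.6194
  x2 = (-7 - (-2.7)·-2.1667) / (6.7) = -1.9179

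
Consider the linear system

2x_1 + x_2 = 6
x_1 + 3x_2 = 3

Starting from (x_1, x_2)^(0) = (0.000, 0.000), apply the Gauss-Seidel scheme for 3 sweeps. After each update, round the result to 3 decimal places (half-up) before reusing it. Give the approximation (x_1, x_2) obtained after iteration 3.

Iteration 1:
  x_1 = (6 - (1)·0.000) / (2) = 3.000
  x_2 = (3 - (1)·3.000) / (3) = 0.000
Iteration 2:
  x_1 = (6 - (1)·0.000) / (2) = 3.000
  x_2 = (3 - (1)·3.000) / (3) = 0.000
Iteration 3:
  x_1 = (6 - (1)·0.000) / (2) = 3.000
  x_2 = (3 - (1)·3.000) / (3) = 0.000

(3.000, 0.000)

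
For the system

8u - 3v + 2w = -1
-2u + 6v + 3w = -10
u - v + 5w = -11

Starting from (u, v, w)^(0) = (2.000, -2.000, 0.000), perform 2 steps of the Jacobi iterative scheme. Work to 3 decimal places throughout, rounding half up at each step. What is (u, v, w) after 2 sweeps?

(0.250, -0.458, -2.225)

Iteration 1:
  u = (-1 - (-3)·-2.000 - (2)·0.000) / (8) = -0.875
  v = (-10 - (-2)·2.000 - (3)·0.000) / (6) = -1.000
  w = (-11 - (1)·2.000 - (-1)·-2.000) / (5) = -3.000
Iteration 2:
  u = (-1 - (-3)·-1.000 - (2)·-3.000) / (8) = 0.250
  v = (-10 - (-2)·-0.875 - (3)·-3.000) / (6) = -0.458
  w = (-11 - (1)·-0.875 - (-1)·-1.000) / (5) = -2.225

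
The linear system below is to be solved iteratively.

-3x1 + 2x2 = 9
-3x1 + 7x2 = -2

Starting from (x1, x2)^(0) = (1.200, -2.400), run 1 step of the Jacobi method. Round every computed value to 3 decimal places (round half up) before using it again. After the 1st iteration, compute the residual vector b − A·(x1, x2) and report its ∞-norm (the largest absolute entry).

17.403

Iteration 1:
  x1 = (9 - (2)·-2.400) / (-3) = -4.600
  x2 = (-2 - (-3)·1.200) / (7) = 0.229
Residual b − A·x = (-5.258, -17.403); ∞-norm = 17.403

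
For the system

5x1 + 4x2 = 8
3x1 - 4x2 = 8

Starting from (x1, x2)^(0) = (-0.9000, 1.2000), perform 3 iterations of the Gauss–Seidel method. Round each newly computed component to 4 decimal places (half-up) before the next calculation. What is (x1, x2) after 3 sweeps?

(1.5104, -0.8672)

Iteration 1:
  x1 = (8 - (4)·1.2000) / (5) = 0.6400
  x2 = (8 - (3)·0.6400) / (-4) = -1.5200
Iteration 2:
  x1 = (8 - (4)·-1.5200) / (5) = 2.8160
  x2 = (8 - (3)·2.8160) / (-4) = 0.1120
Iteration 3:
  x1 = (8 - (4)·0.1120) / (5) = 1.5104
  x2 = (8 - (3)·1.5104) / (-4) = -0.8672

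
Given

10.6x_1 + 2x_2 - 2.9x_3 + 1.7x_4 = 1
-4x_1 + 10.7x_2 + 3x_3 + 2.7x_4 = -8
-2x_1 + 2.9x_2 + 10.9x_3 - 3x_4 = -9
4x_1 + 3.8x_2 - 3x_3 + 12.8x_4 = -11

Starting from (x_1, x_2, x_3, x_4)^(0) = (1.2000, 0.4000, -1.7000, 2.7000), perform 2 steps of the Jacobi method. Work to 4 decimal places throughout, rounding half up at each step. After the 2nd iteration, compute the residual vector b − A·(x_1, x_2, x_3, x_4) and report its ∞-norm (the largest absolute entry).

9.0009

Iteration 1:
  x_1 = (1 - (2)·0.4000 - (-2.9)·-1.7000 - (1.7)·2.7000) / (10.6) = -0.8792
  x_2 = (-8 - (-4)·1.2000 - (3)·-1.7000 - (2.7)·2.7000) / (10.7) = -0.5037
  x_3 = (-9 - (-2)·1.2000 - (2.9)·0.4000 - (-3)·2.7000) / (10.9) = 0.0312
  x_4 = (-11 - (4)·1.2000 - (3.8)·0.4000 - (-3)·-1.7000) / (12.8) = -1.7516
Iteration 2:
  x_1 = (1 - (2)·-0.5037 - (-2.9)·0.0312 - (1.7)·-1.7516) / (10.6) = 0.4788
  x_2 = (-8 - (-4)·-0.8792 - (3)·0.0312 - (2.7)·-1.7516) / (10.7) = -0.6431
  x_3 = (-9 - (-2)·-0.8792 - (2.9)·-0.5037 - (-3)·-1.7516) / (10.9) = -1.3351
  x_4 = (-11 - (4)·-0.8792 - (3.8)·-0.5037 - (-3)·0.0312) / (12.8) = -0.4278
Residual b − A·x = (-5.9336, 5.9567, 7.0918, -9.0009); ∞-norm = 9.0009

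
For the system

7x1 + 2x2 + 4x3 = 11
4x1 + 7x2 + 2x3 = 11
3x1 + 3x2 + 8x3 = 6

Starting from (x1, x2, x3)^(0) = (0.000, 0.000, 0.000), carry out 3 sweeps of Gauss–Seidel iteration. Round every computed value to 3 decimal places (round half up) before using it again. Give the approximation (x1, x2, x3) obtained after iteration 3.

Iteration 1:
  x1 = (11 - (2)·0.000 - (4)·0.000) / (7) = 1.571
  x2 = (11 - (4)·1.571 - (2)·0.000) / (7) = 0.674
  x3 = (6 - (3)·1.571 - (3)·0.674) / (8) = -0.092
Iteration 2:
  x1 = (11 - (2)·0.674 - (4)·-0.092) / (7) = 1.431
  x2 = (11 - (4)·1.431 - (2)·-0.092) / (7) = 0.780
  x3 = (6 - (3)·1.431 - (3)·0.780) / (8) = -0.079
Iteration 3:
  x1 = (11 - (2)·0.780 - (4)·-0.079) / (7) = 1.394
  x2 = (11 - (4)·1.394 - (2)·-0.079) / (7) = 0.797
  x3 = (6 - (3)·1.394 - (3)·0.797) / (8) = -0.072

(1.394, 0.797, -0.072)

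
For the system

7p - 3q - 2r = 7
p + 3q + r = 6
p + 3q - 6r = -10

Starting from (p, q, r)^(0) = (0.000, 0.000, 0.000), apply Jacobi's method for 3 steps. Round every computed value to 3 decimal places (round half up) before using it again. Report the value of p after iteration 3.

Iteration 1:
  p = (7 - (-3)·0.000 - (-2)·0.000) / (7) = 1.000
  q = (6 - (1)·0.000 - (1)·0.000) / (3) = 2.000
  r = (-10 - (1)·0.000 - (3)·0.000) / (-6) = 1.667
Iteration 2:
  p = (7 - (-3)·2.000 - (-2)·1.667) / (7) = 2.333
  q = (6 - (1)·1.000 - (1)·1.667) / (3) = 1.111
  r = (-10 - (1)·1.000 - (3)·2.000) / (-6) = 2.833
Iteration 3:
  p = (7 - (-3)·1.111 - (-2)·2.833) / (7) = 2.286
  q = (6 - (1)·2.333 - (1)·2.833) / (3) = 0.278
  r = (-10 - (1)·2.333 - (3)·1.111) / (-6) = 2.611

2.286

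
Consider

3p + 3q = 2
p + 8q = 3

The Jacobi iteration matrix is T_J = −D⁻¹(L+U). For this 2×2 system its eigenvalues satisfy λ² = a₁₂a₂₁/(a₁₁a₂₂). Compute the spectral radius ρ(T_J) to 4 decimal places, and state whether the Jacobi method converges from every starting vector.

a₁₂a₂₁/(a₁₁a₂₂) = (3)·(1) / ((3)·(8)) = 0.125000
ρ = √|0.125000| = √0.125000 = 0.3536
ρ < 1, so Jacobi converges

0.3536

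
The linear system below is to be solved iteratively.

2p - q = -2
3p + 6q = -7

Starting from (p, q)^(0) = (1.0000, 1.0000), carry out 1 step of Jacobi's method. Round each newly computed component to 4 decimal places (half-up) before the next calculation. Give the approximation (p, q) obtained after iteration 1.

(-0.5000, -1.6667)

Iteration 1:
  p = (-2 - (-1)·1.0000) / (2) = -0.5000
  q = (-7 - (3)·1.0000) / (6) = -1.6667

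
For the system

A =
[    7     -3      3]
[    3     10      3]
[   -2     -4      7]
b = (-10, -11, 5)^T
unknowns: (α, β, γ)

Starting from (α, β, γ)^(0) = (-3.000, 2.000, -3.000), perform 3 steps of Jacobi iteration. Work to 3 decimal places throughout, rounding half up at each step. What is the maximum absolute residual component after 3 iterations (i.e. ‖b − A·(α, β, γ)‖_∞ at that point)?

Iteration 1:
  α = (-10 - (-3)·2.000 - (3)·-3.000) / (7) = 0.714
  β = (-11 - (3)·-3.000 - (3)·-3.000) / (10) = 0.700
  γ = (5 - (-2)·-3.000 - (-4)·2.000) / (7) = 1.000
Iteration 2:
  α = (-10 - (-3)·0.700 - (3)·1.000) / (7) = -1.557
  β = (-11 - (3)·0.714 - (3)·1.000) / (10) = -1.614
  γ = (5 - (-2)·0.714 - (-4)·0.700) / (7) = 1.318
Iteration 3:
  α = (-10 - (-3)·-1.614 - (3)·1.318) / (7) = -2.685
  β = (-11 - (3)·-1.557 - (3)·1.318) / (10) = -1.028
  γ = (5 - (-2)·-1.557 - (-4)·-1.614) / (7) = -0.653
Residual b − A·x = (7.670, 9.294, 0.089); ∞-norm = 9.294

9.294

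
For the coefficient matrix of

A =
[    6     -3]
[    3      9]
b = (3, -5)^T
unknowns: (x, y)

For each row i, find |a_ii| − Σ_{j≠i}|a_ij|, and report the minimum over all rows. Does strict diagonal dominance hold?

row 1: |6| − (3) = 3
row 2: |9| − (3) = 6
minimum over rows = 3 → strictly diagonally dominant (convergence guaranteed)

3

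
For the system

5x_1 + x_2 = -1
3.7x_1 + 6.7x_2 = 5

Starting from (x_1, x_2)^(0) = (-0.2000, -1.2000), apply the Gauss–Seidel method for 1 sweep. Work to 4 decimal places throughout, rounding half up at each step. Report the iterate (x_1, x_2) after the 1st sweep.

Iteration 1:
  x_1 = (-1 - (1)·-1.2000) / (5) = 0.0400
  x_2 = (5 - (3.7)·0.0400) / (6.7) = 0.7242

(0.0400, 0.7242)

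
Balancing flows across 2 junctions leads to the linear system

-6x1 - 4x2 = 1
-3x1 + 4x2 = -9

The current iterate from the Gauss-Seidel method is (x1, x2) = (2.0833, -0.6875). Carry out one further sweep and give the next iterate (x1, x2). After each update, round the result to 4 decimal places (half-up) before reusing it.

One sweep:
  x1 = (1 - (-4)·-0.6875) / (-6) = 0.2917
  x2 = (-9 - (-3)·0.2917) / (4) = -2.0312

(0.2917, -2.0312)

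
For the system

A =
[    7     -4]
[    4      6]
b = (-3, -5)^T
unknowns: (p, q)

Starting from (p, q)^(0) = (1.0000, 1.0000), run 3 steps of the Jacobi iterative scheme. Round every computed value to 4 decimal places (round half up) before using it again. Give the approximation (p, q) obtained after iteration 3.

(-0.9592, 0.0238)

Iteration 1:
  p = (-3 - (-4)·1.0000) / (7) = 0.1429
  q = (-5 - (4)·1.0000) / (6) = -1.5000
Iteration 2:
  p = (-3 - (-4)·-1.5000) / (7) = -1.2857
  q = (-5 - (4)·0.1429) / (6) = -0.9286
Iteration 3:
  p = (-3 - (-4)·-0.9286) / (7) = -0.9592
  q = (-5 - (4)·-1.2857) / (6) = 0.0238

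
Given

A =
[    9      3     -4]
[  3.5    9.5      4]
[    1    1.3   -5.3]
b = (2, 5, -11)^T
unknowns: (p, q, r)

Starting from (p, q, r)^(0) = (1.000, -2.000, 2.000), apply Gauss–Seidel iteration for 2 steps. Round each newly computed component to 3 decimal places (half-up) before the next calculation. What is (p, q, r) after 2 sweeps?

Iteration 1:
  p = (2 - (3)·-2.000 - (-4)·2.000) / (9) = 1.778
  q = (5 - (3.5)·1.778 - (4)·2.000) / (9.5) = -0.971
  r = (-11 - (1)·1.778 - (1.3)·-0.971) / (-5.3) = 2.173
Iteration 2:
  p = (2 - (3)·-0.971 - (-4)·2.173) / (9) = 1.512
  q = (5 - (3.5)·1.512 - (4)·2.173) / (9.5) = -0.946
  r = (-11 - (1)·1.512 - (1.3)·-0.946) / (-5.3) = 2.129

(1.512, -0.946, 2.129)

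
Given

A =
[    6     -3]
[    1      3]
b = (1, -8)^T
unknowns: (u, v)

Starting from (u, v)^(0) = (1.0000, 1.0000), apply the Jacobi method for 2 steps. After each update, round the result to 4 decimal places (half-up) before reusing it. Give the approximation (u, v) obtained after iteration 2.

(-1.3333, -2.8889)

Iteration 1:
  u = (1 - (-3)·1.0000) / (6) = 0.6667
  v = (-8 - (1)·1.0000) / (3) = -3.0000
Iteration 2:
  u = (1 - (-3)·-3.0000) / (6) = -1.3333
  v = (-8 - (1)·0.6667) / (3) = -2.8889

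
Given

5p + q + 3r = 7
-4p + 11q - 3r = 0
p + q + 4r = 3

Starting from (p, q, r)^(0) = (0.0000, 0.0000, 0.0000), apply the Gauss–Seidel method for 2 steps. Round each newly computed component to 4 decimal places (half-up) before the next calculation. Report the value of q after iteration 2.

Iteration 1:
  p = (7 - (1)·0.0000 - (3)·0.0000) / (5) = 1.4000
  q = (0 - (-4)·1.4000 - (-3)·0.0000) / (11) = 0.5091
  r = (3 - (1)·1.4000 - (1)·0.5091) / (4) = 0.2727
Iteration 2:
  p = (7 - (1)·0.5091 - (3)·0.2727) / (5) = 1.1346
  q = (0 - (-4)·1.1346 - (-3)·0.2727) / (11) = 0.4870
  r = (3 - (1)·1.1346 - (1)·0.4870) / (4) = 0.3446

0.4870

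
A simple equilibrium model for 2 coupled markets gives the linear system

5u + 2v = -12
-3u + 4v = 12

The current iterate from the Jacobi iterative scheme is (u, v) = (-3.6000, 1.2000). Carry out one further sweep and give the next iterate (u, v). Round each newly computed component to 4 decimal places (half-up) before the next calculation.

(-2.8800, 0.3000)

One sweep:
  u = (-12 - (2)·1.2000) / (5) = -2.8800
  v = (12 - (-3)·-3.6000) / (4) = 0.3000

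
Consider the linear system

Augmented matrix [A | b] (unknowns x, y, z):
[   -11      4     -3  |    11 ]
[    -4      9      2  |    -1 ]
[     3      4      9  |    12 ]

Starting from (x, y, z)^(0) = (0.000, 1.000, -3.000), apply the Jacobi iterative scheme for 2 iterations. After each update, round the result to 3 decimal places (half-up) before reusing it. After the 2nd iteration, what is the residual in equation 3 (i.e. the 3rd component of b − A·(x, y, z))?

6.798

Iteration 1:
  x = (11 - (4)·1.000 - (-3)·-3.000) / (-11) = 0.182
  y = (-1 - (-4)·0.000 - (2)·-3.000) / (9) = 0.556
  z = (12 - (3)·0.000 - (4)·1.000) / (9) = 0.889
Iteration 2:
  x = (11 - (4)·0.556 - (-3)·0.889) / (-11) = -1.040
  y = (-1 - (-4)·0.182 - (2)·0.889) / (9) = -0.228
  z = (12 - (3)·0.182 - (4)·0.556) / (9) = 1.026
Residual b − A·x = (3.550, -5.160, 6.798)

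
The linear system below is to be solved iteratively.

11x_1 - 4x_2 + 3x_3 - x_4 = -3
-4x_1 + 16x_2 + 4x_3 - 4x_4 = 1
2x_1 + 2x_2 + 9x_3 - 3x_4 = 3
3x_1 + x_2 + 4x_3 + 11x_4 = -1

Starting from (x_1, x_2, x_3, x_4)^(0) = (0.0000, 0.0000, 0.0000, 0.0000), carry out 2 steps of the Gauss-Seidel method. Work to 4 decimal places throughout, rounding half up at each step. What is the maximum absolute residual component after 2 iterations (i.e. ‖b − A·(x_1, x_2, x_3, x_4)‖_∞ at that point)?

Iteration 1:
  x_1 = (-3 - (-4)·0.0000 - (3)·0.0000 - (-1)·0.0000) / (11) = -0.2727
  x_2 = (1 - (-4)·-0.2727 - (4)·0.0000 - (-4)·0.0000) / (16) = -0.0057
  x_3 = (3 - (2)·-0.2727 - (2)·-0.0057 - (-3)·0.0000) / (9) = 0.3952
  x_4 = (-1 - (3)·-0.2727 - (1)·-0.0057 - (4)·0.3952) / (11) = -0.1597
Iteration 2:
  x_1 = (-3 - (-4)·-0.0057 - (3)·0.3952 - (-1)·-0.1597) / (11) = -0.3971
  x_2 = (1 - (-4)·-0.3971 - (4)·0.3952 - (-4)·-0.1597) / (16) = -0.1755
  x_3 = (3 - (2)·-0.3971 - (2)·-0.1755 - (-3)·-0.1597) / (9) = 0.4073
  x_4 = (-1 - (3)·-0.3971 - (1)·-0.1755 - (4)·0.4073) / (11) = -0.1148
Residual b − A·x = (-0.6706, 0.1312, 0.1351, 0.0004); ∞-norm = 0.6706

0.6706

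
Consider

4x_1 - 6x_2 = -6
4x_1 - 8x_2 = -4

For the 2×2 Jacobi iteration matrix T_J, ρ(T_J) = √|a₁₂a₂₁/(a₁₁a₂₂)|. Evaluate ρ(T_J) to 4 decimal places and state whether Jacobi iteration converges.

0.8660

a₁₂a₂₁/(a₁₁a₂₂) = (-6)·(4) / ((4)·(-8)) = 0.750000
ρ = √|0.750000| = √0.750000 = 0.8660
ρ < 1, so Jacobi converges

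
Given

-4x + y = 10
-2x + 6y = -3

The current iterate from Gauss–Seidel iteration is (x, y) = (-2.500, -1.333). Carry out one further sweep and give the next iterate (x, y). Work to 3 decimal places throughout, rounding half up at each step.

One sweep:
  x = (10 - (1)·-1.333) / (-4) = -2.833
  y = (-3 - (-2)·-2.833) / (6) = -1.444

(-2.833, -1.444)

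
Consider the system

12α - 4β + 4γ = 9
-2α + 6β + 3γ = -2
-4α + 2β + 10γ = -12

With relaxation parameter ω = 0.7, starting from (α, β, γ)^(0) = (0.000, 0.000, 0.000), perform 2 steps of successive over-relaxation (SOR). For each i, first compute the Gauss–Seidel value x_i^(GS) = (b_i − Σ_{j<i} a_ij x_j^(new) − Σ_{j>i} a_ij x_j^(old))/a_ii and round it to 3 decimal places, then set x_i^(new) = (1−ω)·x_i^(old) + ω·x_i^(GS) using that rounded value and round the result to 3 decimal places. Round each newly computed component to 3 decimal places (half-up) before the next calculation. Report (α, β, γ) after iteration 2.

(0.815, 0.161, -0.838)

Iteration 1:
  α: GS value = (9 - (-4)·0.000 - (4)·0.000) / (12) = 0.750;  α ← (1−ω)·0.000 + ω·0.750 = 0.525
  β: GS value = (-2 - (-2)·0.525 - (3)·0.000) / (6) = -0.158;  β ← (1−ω)·0.000 + ω·-0.158 = -0.111
  γ: GS value = (-12 - (-4)·0.525 - (2)·-0.111) / (10) = -0.968;  γ ← (1−ω)·0.000 + ω·-0.968 = -0.678
Iteration 2:
  α: GS value = (9 - (-4)·-0.111 - (4)·-0.678) / (12) = 0.939;  α ← (1−ω)·0.525 + ω·0.939 = 0.815
  β: GS value = (-2 - (-2)·0.815 - (3)·-0.678) / (6) = 0.277;  β ← (1−ω)·-0.111 + ω·0.277 = 0.161
  γ: GS value = (-12 - (-4)·0.815 - (2)·0.161) / (10) = -0.906;  γ ← (1−ω)·-0.678 + ω·-0.906 = -0.838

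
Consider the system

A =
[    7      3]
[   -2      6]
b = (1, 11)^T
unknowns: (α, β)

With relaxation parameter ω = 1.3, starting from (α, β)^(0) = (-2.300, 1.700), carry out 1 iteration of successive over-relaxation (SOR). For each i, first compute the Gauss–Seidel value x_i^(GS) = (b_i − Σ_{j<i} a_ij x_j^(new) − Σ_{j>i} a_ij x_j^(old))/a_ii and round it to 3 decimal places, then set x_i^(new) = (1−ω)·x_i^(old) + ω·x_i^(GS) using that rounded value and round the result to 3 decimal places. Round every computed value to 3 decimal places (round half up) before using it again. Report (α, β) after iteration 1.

(-0.072, 1.842)

Iteration 1:
  α: GS value = (1 - (3)·1.700) / (7) = -0.586;  α ← (1−ω)·-2.300 + ω·-0.586 = -0.072
  β: GS value = (11 - (-2)·-0.072) / (6) = 1.809;  β ← (1−ω)·1.700 + ω·1.809 = 1.842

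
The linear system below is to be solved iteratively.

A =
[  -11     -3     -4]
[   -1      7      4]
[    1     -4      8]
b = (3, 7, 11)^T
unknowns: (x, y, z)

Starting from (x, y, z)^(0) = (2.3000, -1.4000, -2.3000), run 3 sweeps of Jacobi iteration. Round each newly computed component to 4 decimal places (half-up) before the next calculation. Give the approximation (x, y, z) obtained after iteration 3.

Iteration 1:
  x = (3 - (-3)·-1.4000 - (-4)·-2.3000) / (-11) = 0.9455
  y = (7 - (-1)·2.3000 - (4)·-2.3000) / (7) = 2.6429
  z = (11 - (1)·2.3000 - (-4)·-1.4000) / (8) = 0.3875
Iteration 2:
  x = (3 - (-3)·2.6429 - (-4)·0.3875) / (-11) = -1.1344
  y = (7 - (-1)·0.9455 - (4)·0.3875) / (7) = 0.9136
  z = (11 - (1)·0.9455 - (-4)·2.6429) / (8) = 2.5783
Iteration 3:
  x = (3 - (-3)·0.9136 - (-4)·2.5783) / (-11) = -1.4595
  y = (7 - (-1)·-1.1344 - (4)·2.5783) / (7) = -0.6354
  z = (11 - (1)·-1.1344 - (-4)·0.9136) / (8) = 1.9736

(-1.4595, -0.6354, 1.9736)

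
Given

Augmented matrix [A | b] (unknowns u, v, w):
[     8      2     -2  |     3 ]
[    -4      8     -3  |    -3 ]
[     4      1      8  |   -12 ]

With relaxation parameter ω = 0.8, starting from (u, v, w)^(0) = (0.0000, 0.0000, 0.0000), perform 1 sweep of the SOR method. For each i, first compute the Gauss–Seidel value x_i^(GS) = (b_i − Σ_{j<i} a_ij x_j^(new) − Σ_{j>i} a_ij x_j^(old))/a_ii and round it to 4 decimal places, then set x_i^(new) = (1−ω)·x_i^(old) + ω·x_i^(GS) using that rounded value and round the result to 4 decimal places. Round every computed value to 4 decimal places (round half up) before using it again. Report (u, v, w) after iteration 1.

(0.3000, -0.1800, -1.3020)

Iteration 1:
  u: GS value = (3 - (2)·0.0000 - (-2)·0.0000) / (8) = 0.3750;  u ← (1−ω)·0.0000 + ω·0.3750 = 0.3000
  v: GS value = (-3 - (-4)·0.3000 - (-3)·0.0000) / (8) = -0.2250;  v ← (1−ω)·0.0000 + ω·-0.2250 = -0.1800
  w: GS value = (-12 - (4)·0.3000 - (1)·-0.1800) / (8) = -1.6275;  w ← (1−ω)·0.0000 + ω·-1.6275 = -1.3020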